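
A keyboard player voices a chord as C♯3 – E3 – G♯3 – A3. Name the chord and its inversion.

A major seventh, first inversion

Reducing to letter names: C#, E, G#, A. These stack in thirds as A–C#–E–G# — an A major seventh chord.
The lowest note is C#, the third of the chord, so this is first inversion (figured bass 6/5).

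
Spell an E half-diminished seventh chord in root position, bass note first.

E, G, Bb, D

Spelling E half-diminished seventh: E–G–Bb–D. In root position the root is bass, giving E, G, Bb, D from the bottom.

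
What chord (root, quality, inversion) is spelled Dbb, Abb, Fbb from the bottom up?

Dbb minor, root position

The pitch classes Dbb, Abb, Fbb arrange in thirds as Dbb–Fbb–Abb: a Dbb minor triad.
With the root (Dbb) in the bass, the chord is in root position (figured bass 5/3).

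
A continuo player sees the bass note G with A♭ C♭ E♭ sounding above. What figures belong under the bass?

The notes G, Ab, Cb, Eb stack in thirds as Ab–Cb–Eb–G — an Ab minor-major seventh chord. The bass G is the seventh, so this is third inversion: figured 4/2.

4/2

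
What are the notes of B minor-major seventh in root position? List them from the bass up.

B, D, F#, A#

The chord tones are B–D–F#–A#. With the root (B) lowest for root position: B, D, F#, A#.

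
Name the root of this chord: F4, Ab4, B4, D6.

F, Ab, B, D are the tones of a B diminished seventh chord (B–D–F–Ab), making B the root.

B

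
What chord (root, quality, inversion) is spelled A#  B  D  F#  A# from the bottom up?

The distinct note names are A#, B, D, F#. Stacked in thirds they read B–D–F#–A#, which is a minor-major seventh chord on B.
A# is the seventh of B minor-major seventh; seventh in the bass means third inversion (figured bass 4/2).

B minor-major seventh, third inversion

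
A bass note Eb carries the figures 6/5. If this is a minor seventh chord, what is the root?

C

The figures 6/5 mean the third of the chord is in the bass. If Eb is the third of a minor seventh chord, the root is C (chord tones C–Eb–G–Bb).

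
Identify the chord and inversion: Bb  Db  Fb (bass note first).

Bb diminished, root position

The distinct note names are Bb, Db, Fb. Stacked in thirds they read Bb–Db–Fb, which is a diminished triad on Bb.
With the root (Bb) in the bass, the chord is in root position (figured bass 5/3).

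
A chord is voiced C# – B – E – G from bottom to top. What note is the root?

Reordering C#, B, E, G into stacked thirds gives C#–E–G–B; the bottom of that stack, C#, is the root.

C#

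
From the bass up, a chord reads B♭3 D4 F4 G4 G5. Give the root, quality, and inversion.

The distinct note names are Bb, D, F, G. Stacked in thirds they read G–Bb–D–F, which is a minor seventh chord on G.
Bb is the third of G minor seventh; third in the bass means first inversion (figured bass 6/5).

G minor seventh, first inversion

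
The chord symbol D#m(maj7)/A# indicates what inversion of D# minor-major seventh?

D#m(maj7)/A# means D# minor-major seventh with A# in the bass. A# is the fifth of D# minor-major seventh (D#–F#–A#–C##), so this is second inversion.

second inversion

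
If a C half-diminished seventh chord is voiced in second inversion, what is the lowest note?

The fifth of C half-diminished seventh (C–Eb–Gb–Bb) is Gb; that is the bass in second inversion.

Gb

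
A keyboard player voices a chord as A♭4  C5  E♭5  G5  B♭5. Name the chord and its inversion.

Ab major ninth, root position

Reducing to letter names: Ab, C, Eb, G, Bb. These stack in thirds as Ab–C–Eb–G–Bb — an Ab major ninth chord.
Ab is the root of Ab major ninth; root in the bass means root position.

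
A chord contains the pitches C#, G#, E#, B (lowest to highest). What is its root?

The distinct letter names are C#, G#, E#, B. Arranged as a stack of thirds they read C#–E#–G#–B, so C# is the root (a C# dominant seventh chord).

C#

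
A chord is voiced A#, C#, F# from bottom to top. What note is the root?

A#, C#, F# are the tones of an F# major triad (F#–A#–C#), making F# the root.

F#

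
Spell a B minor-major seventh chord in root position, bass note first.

B minor-major seventh is B–D–F#–A#. Root position puts the root (B) in the bass, with the remaining tones above: B, D, F#, A#.

B, D, F#, A#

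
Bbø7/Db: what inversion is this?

first inversion

Bbø7/Db means Bb half-diminished seventh with Db in the bass. Db is the third of Bb half-diminished seventh (Bb–Db–Fb–Ab), so this is first inversion.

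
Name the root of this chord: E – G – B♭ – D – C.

C

E, G, Bb, D, C are the tones of a C dominant ninth chord (C–E–G–Bb–D), making C the root.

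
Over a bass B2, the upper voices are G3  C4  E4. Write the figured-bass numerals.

4/2

The notes B, G, C, E stack in thirds as C–E–G–B — a C major seventh chord. The bass B is the seventh, so this is third inversion: figured 4/2.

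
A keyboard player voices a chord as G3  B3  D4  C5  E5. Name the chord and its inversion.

C major ninth, second inversion

The distinct note names are G, B, D, C, E. Stacked in thirds they read C–E–G–B–D, which is a major ninth chord on C.
The lowest note is G, the fifth of the chord, so this is second inversion.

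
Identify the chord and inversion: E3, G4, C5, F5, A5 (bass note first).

The pitch classes E, G, C, F, A arrange in thirds as F–A–C–E–G: an F major ninth chord.
With the seventh (E) in the bass, the chord is in third inversion.

F major ninth, third inversion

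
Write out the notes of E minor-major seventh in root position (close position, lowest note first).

E minor-major seventh is E–G–B–D#. Root position puts the root (E) in the bass, with the remaining tones above: E, G, B, D#.

E, G, B, D#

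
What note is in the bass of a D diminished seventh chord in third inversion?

In third inversion the seventh is lowest. For D diminished seventh (D–F–Ab–Cb) that is Cb.

Cb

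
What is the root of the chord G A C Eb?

A

Reordering G, A, C, Eb into stacked thirds gives A–C–Eb–G; the bottom of that stack, A, is the root.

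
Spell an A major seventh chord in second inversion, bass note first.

The chord tones are A–C#–E–G#. With the fifth (E) lowest for second inversion: E, G#, A, C#.

E, G#, A, C#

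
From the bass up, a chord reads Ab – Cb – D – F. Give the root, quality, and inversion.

D diminished seventh, second inversion

Reducing to letter names: Ab, Cb, D, F. These stack in thirds as D–F–Ab–Cb — a D diminished seventh chord.
The lowest note is Ab, the fifth of the chord, so this is second inversion (figured bass 4/3).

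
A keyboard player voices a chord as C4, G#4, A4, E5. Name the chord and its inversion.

The pitch classes C, G#, A, E arrange in thirds as A–C–E–G#: an A minor-major seventh chord.
C is the third of A minor-major seventh; third in the bass means first inversion (figured bass 6/5).

A minor-major seventh, first inversion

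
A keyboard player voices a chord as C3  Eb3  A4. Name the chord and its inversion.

A diminished, first inversion

Reducing to letter names: C, Eb, A. These stack in thirds as A–C–Eb — an A diminished triad.
The lowest note is C, the third of the chord, so this is first inversion (figured bass 6).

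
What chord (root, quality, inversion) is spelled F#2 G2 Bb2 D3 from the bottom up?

The pitch classes F#, G, Bb, D arrange in thirds as G–Bb–D–F#: a G minor-major seventh chord.
With the seventh (F#) in the bass, the chord is in third inversion (figured bass 4/2).

G minor-major seventh, third inversion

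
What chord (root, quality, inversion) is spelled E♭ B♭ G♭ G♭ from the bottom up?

Reducing to letter names: Eb, Bb, Gb. These stack in thirds as Eb–Gb–Bb — an Eb minor triad.
The lowest note is Eb, the root of the chord, so this is root position (figured bass 5/3).

Eb minor, root position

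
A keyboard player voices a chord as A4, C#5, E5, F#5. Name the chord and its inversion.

F# minor seventh, first inversion

Reducing to letter names: A, C#, E, F#. These stack in thirds as F#–A–C#–E — an F# minor seventh chord.
The lowest note is A, the third of the chord, so this is first inversion (figured bass 6/5).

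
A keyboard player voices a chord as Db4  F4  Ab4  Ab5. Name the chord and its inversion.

Db major, root position

Reducing to letter names: Db, F, Ab. These stack in thirds as Db–F–Ab — a Db major triad.
The lowest note is Db, the root of the chord, so this is root position (figured bass 5/3).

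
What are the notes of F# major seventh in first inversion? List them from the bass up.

Spelling F# major seventh: F#–A#–C#–E#. In first inversion the third is bass, giving A#, C#, E#, F# from the bottom.

A#, C#, E#, F#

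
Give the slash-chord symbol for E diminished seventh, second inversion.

Edim7/Bb

Second inversion of E diminished seventh has the fifth (Bb) in the bass. As a slash chord: Edim7/Bb.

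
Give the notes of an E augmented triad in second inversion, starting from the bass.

B#, E, G#

E augmented is E–G#–B#. Second inversion puts the fifth (B#) in the bass, with the remaining tones above: B#, E, G#.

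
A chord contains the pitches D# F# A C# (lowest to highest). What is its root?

D#, F#, A, C# are the tones of a D# half-diminished seventh chord (D#–F#–A–C#), making D# the root.

D#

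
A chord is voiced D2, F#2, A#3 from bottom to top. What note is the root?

The distinct letter names are D, F#, A#. Arranged as a stack of thirds they read D–F#–A#, so D is the root (a D augmented triad).

D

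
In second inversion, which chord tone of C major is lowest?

The fifth of C major (C–E–G) is G; that is the bass in second inversion.

G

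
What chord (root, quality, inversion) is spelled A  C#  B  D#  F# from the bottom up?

B dominant ninth, third inversion

Reducing to letter names: A, C#, B, D#, F#. These stack in thirds as B–D#–F#–A–C# — a B dominant ninth chord.
A is the seventh of B dominant ninth; seventh in the bass means third inversion.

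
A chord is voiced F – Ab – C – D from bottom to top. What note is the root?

Reordering F, Ab, C, D into stacked thirds gives D–F–Ab–C; the bottom of that stack, D, is the root.

D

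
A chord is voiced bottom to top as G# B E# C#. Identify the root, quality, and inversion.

Reducing to letter names: G#, B, E#, C#. These stack in thirds as C#–E#–G#–B — a C# dominant seventh chord.
G# is the fifth of C# dominant seventh; fifth in the bass means second inversion (figured bass 4/3).

C# dominant seventh, second inversion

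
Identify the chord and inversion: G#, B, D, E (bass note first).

E dominant seventh, first inversion

The pitch classes G#, B, D, E arrange in thirds as E–G#–B–D: an E dominant seventh chord.
The lowest note is G#, the third of the chord, so this is first inversion (figured bass 6/5).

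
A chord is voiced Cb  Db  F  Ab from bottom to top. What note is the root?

The distinct letter names are Cb, Db, F, Ab. Arranged as a stack of thirds they read Db–F–Ab–Cb, so Db is the root (a Db dominant seventh chord).

Db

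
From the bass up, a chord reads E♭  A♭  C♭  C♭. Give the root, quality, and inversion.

Reducing to letter names: Eb, Ab, Cb. These stack in thirds as Ab–Cb–Eb — an Ab minor triad.
Eb is the fifth of Ab minor; fifth in the bass means second inversion (figured bass 6/4).

Ab minor, second inversion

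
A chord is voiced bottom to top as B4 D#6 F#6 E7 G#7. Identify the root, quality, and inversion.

E major ninth, second inversion

Reducing to letter names: B, D#, F#, E, G#. These stack in thirds as E–G#–B–D#–F# — an E major ninth chord.
With the fifth (B) in the bass, the chord is in second inversion.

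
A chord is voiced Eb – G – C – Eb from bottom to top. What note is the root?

C

The distinct letter names are Eb, G, C. Arranged as a stack of thirds they read C–Eb–G, so C is the root (a C minor triad).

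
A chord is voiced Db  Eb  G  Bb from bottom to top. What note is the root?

Eb

The distinct letter names are Db, Eb, G, Bb. Arranged as a stack of thirds they read Eb–G–Bb–Db, so Eb is the root (an Eb dominant seventh chord).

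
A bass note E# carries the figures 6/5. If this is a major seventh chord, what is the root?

C#

The figures 6/5 mean the third of the chord is in the bass. If E# is the third of a major seventh chord, the root is C# (chord tones C#–E#–G#–B#).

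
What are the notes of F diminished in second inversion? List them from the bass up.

The chord tones are F–Ab–Cb. With the fifth (Cb) lowest for second inversion: Cb, F, Ab.

Cb, F, Ab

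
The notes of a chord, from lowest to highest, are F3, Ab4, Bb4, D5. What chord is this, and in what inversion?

Bb dominant seventh, second inversion

The distinct note names are F, Ab, Bb, D. Stacked in thirds they read Bb–D–F–Ab, which is a dominant seventh chord on Bb.
With the fifth (F) in the bass, the chord is in second inversion (figured bass 4/3).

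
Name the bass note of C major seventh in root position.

The root of C major seventh (C–E–G–B) is C; that is the bass in root position.

C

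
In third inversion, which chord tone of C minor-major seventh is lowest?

B

In third inversion the seventh is lowest. For C minor-major seventh (C–Eb–G–B) that is B.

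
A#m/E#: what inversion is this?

A#m/E# means A# minor with E# in the bass. E# is the fifth of A# minor (A#–C#–E#), so this is second inversion.

second inversion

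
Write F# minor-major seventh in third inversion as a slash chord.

Third inversion of F# minor-major seventh has the seventh (E#) in the bass. As a slash chord: F#m(maj7)/E#.

F#m(maj7)/E#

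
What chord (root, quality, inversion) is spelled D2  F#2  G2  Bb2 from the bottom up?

Reducing to letter names: D, F#, G, Bb. These stack in thirds as G–Bb–D–F# — a G minor-major seventh chord.
The lowest note is D, the fifth of the chord, so this is second inversion (figured bass 4/3).

G minor-major seventh, second inversion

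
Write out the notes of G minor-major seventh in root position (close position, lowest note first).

The chord tones are G–Bb–D–F#. With the root (G) lowest for root position: G, Bb, D, F#.

G, Bb, D, F#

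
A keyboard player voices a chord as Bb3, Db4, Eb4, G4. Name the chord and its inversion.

Eb dominant seventh, second inversion

The pitch classes Bb, Db, Eb, G arrange in thirds as Eb–G–Bb–Db: an Eb dominant seventh chord.
With the fifth (Bb) in the bass, the chord is in second inversion (figured bass 4/3).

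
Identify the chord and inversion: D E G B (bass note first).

The pitch classes D, E, G, B arrange in thirds as E–G–B–D: an E minor seventh chord.
With the seventh (D) in the bass, the chord is in third inversion (figured bass 4/2).

E minor seventh, third inversion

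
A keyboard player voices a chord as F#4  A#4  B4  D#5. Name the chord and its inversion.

Reducing to letter names: F#, A#, B, D#. These stack in thirds as B–D#–F#–A# — a B major seventh chord.
With the fifth (F#) in the bass, the chord is in second inversion (figured bass 4/3).

B major seventh, second inversion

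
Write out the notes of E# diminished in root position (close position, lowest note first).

The chord tones are E#–G#–B. With the root (E#) lowest for root position: E#, G#, B.

E#, G#, B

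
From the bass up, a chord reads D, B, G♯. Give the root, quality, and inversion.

The distinct note names are D, B, G#. Stacked in thirds they read G#–B–D, which is a diminished triad on G#.
With the fifth (D) in the bass, the chord is in second inversion (figured bass 6/4).

G# diminished, second inversion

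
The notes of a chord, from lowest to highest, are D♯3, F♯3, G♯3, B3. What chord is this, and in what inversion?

G# minor seventh, second inversion

The distinct note names are D#, F#, G#, B. Stacked in thirds they read G#–B–D#–F#, which is a minor seventh chord on G#.
The lowest note is D#, the fifth of the chord, so this is second inversion (figured bass 4/3).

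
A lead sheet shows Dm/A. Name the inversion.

second inversion

Dm/A means D minor with A in the bass. A is the fifth of D minor (D–F–A), so this is second inversion.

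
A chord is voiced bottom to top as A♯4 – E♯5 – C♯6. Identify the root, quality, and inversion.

A# minor, root position

Reducing to letter names: A#, E#, C#. These stack in thirds as A#–C#–E# — an A# minor triad.
The lowest note is A#, the root of the chord, so this is root position (figured bass 5/3).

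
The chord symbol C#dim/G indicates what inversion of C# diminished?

C#dim/G means C# diminished with G in the bass. G is the fifth of C# diminished (C#–E–G), so this is second inversion.

second inversion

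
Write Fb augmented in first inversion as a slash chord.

Fbaug/Ab

First inversion of Fb augmented has the third (Ab) in the bass. As a slash chord: Fbaug/Ab.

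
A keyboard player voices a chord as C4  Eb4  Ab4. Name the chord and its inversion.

The distinct note names are C, Eb, Ab. Stacked in thirds they read Ab–C–Eb, which is a major triad on Ab.
With the third (C) in the bass, the chord is in first inversion (figured bass 6).

Ab major, first inversion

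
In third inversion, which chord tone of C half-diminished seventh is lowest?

Bb

C half-diminished seventh is C–Eb–Gb–Bb. Third inversion places the seventh in the bass: Bb.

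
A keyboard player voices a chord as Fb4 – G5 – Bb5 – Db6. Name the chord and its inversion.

The pitch classes Fb, G, Bb, Db arrange in thirds as G–Bb–Db–Fb: a G diminished seventh chord.
With the seventh (Fb) in the bass, the chord is in third inversion (figured bass 4/2).

G diminished seventh, third inversion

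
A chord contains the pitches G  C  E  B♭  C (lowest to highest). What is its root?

G, C, E, Bb are the tones of a C dominant seventh chord (C–E–G–Bb), making C the root.

C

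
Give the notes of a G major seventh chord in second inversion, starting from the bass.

D, F#, G, B

Spelling G major seventh: G–B–D–F#. In second inversion the fifth is bass, giving D, F#, G, B from the bottom.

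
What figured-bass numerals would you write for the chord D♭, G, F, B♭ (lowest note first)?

The notes Db, G, F, Bb stack in thirds as G–Bb–Db–F — a G half-diminished seventh chord. The bass Db is the fifth, so this is second inversion: figured 4/3.

4/3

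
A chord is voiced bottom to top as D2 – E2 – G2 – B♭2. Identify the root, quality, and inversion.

E half-diminished seventh, third inversion

The distinct note names are D, E, G, Bb. Stacked in thirds they read E–G–Bb–D, which is a half-diminished seventh chord on E.
D is the seventh of E half-diminished seventh; seventh in the bass means third inversion (figured bass 4/2).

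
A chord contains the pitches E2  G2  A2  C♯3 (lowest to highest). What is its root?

Reordering E, G, A, C# into stacked thirds gives A–C#–E–G; the bottom of that stack, A, is the root.

A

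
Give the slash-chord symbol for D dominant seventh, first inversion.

First inversion of D dominant seventh has the third (F#) in the bass. As a slash chord: D7/F#.

D7/F#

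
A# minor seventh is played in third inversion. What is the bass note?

G#

In third inversion the seventh is lowest. For A# minor seventh (A#–C#–E#–G#) that is G#.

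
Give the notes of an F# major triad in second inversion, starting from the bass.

C#, F#, A#

F# major is F#–A#–C#. Second inversion puts the fifth (C#) in the bass, with the remaining tones above: C#, F#, A#.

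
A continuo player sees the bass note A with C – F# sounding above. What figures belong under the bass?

6

The notes A, C, F# stack in thirds as F#–A–C — an F# diminished triad. The bass A is the third, so this is first inversion: figured 6.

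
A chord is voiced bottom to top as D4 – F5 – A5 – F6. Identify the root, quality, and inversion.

Reducing to letter names: D, F, A. These stack in thirds as D–F–A — a D minor triad.
D is the root of D minor; root in the bass means root position (figured bass 5/3).

D minor, root position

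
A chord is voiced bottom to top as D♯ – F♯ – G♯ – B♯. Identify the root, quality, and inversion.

The pitch classes D#, F#, G#, B# arrange in thirds as G#–B#–D#–F#: a G# dominant seventh chord.
With the fifth (D#) in the bass, the chord is in second inversion (figured bass 4/3).

G# dominant seventh, second inversion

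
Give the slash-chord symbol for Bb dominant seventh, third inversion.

Third inversion of Bb dominant seventh has the seventh (Ab) in the bass. As a slash chord: Bb7/Ab.

Bb7/Ab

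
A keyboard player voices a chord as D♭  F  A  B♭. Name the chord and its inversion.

Bb minor-major seventh, first inversion

The pitch classes Db, F, A, Bb arrange in thirds as Bb–Db–F–A: a Bb minor-major seventh chord.
Db is the third of Bb minor-major seventh; third in the bass means first inversion (figured bass 6/5).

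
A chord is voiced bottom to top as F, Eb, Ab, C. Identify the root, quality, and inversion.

F minor seventh, root position

The distinct note names are F, Eb, Ab, C. Stacked in thirds they read F–Ab–C–Eb, which is a minor seventh chord on F.
The lowest note is F, the root of the chord, so this is root position (figured bass 7).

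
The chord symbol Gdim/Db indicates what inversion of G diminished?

second inversion

Gdim/Db means G diminished with Db in the bass. Db is the fifth of G diminished (G–Bb–Db), so this is second inversion.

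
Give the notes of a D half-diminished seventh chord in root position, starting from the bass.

Spelling D half-diminished seventh: D–F–Ab–C. In root position the root is bass, giving D, F, Ab, C from the bottom.

D, F, Ab, C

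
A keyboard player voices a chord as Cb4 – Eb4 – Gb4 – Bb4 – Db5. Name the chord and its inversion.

Cb major ninth, root position

Reducing to letter names: Cb, Eb, Gb, Bb, Db. These stack in thirds as Cb–Eb–Gb–Bb–Db — a Cb major ninth chord.
The lowest note is Cb, the root of the chord, so this is root position.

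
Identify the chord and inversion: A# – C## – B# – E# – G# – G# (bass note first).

A# dominant ninth, root position

Reducing to letter names: A#, C##, B#, E#, G#. These stack in thirds as A#–C##–E#–G#–B# — an A# dominant ninth chord.
With the root (A#) in the bass, the chord is in root position.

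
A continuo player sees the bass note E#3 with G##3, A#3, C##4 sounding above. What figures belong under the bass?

The notes E#, G##, A#, C## stack in thirds as A#–C##–E#–G## — an A# major seventh chord. The bass E# is the fifth, so this is second inversion: figured 4/3.

4/3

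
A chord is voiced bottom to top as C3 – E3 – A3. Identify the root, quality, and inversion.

A minor, first inversion

The distinct note names are C, E, A. Stacked in thirds they read A–C–E, which is a minor triad on A.
The lowest note is C, the third of the chord, so this is first inversion (figured bass 6).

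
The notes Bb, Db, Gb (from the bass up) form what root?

Bb, Db, Gb are the tones of a Gb major triad (Gb–Bb–Db), making Gb the root.

Gb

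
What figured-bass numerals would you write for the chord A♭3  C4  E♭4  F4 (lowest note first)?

6/5

The notes Ab, C, Eb, F stack in thirds as F–Ab–C–Eb — an F minor seventh chord. The bass Ab is the third, so this is first inversion: figured 6/5.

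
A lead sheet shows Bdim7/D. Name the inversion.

Bdim7/D means B diminished seventh with D in the bass. D is the third of B diminished seventh (B–D–F–Ab), so this is first inversion.

first inversion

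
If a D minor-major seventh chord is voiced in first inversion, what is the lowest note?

In first inversion the third is lowest. For D minor-major seventh (D–F–A–C#) that is F.

F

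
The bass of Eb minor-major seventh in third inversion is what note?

The seventh of Eb minor-major seventh (Eb–Gb–Bb–D) is D; that is the bass in third inversion.

D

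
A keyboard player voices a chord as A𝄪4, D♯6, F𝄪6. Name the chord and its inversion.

Reducing to letter names: A##, D#, F##. These stack in thirds as D#–F##–A## — a D# augmented triad.
The lowest note is A##, the fifth of the chord, so this is second inversion (figured bass 6/4).

D# augmented, second inversion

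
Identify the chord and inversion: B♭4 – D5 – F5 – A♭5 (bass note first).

Bb dominant seventh, root position

The distinct note names are Bb, D, F, Ab. Stacked in thirds they read Bb–D–F–Ab, which is a dominant seventh chord on Bb.
The lowest note is Bb, the root of the chord, so this is root position (figured bass 7).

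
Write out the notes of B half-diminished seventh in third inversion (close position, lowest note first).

Spelling B half-diminished seventh: B–D–F–A. In third inversion the seventh is bass, giving A, B, D, F from the bottom.

A, B, D, F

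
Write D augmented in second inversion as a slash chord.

Daug/A#

Second inversion of D augmented has the fifth (A#) in the bass. As a slash chord: Daug/A#.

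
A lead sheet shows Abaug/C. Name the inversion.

Abaug/C means Ab augmented with C in the bass. C is the third of Ab augmented (Ab–C–E), so this is first inversion.

first inversion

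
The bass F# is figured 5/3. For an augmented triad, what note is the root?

The figures 5/3 mean the root of the chord is in the bass. If F# is the root of an augmented triad, the root is F# (chord tones F#–A#–C##).

F#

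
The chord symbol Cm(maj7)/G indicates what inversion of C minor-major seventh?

Cm(maj7)/G means C minor-major seventh with G in the bass. G is the fifth of C minor-major seventh (C–Eb–G–B), so this is second inversion.

second inversion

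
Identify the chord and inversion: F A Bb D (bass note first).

Bb major seventh, second inversion

Reducing to letter names: F, A, Bb, D. These stack in thirds as Bb–D–F–A — a Bb major seventh chord.
F is the fifth of Bb major seventh; fifth in the bass means second inversion (figured bass 4/3).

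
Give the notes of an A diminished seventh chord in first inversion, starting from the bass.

The chord tones are A–C–Eb–Gb. With the third (C) lowest for first inversion: C, Eb, Gb, A.

C, Eb, Gb, A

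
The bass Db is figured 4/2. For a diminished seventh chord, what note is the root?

The figures 4/2 mean the seventh of the chord is in the bass. If Db is the seventh of a diminished seventh chord, the root is E (chord tones E–G–Bb–Db).

E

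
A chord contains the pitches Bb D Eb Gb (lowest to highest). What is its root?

Eb

Bb, D, Eb, Gb are the tones of an Eb minor-major seventh chord (Eb–Gb–Bb–D), making Eb the root.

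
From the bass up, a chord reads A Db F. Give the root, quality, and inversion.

Db augmented, second inversion

Reducing to letter names: A, Db, F. These stack in thirds as Db–F–A — a Db augmented triad.
The lowest note is A, the fifth of the chord, so this is second inversion (figured bass 6/4).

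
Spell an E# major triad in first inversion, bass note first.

The chord tones are E#–G##–B#. With the third (G##) lowest for first inversion: G##, B#, E#.

G##, B#, E#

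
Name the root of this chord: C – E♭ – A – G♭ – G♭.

A

The distinct letter names are C, Eb, A, Gb. Arranged as a stack of thirds they read A–C–Eb–Gb, so A is the root (an A diminished seventh chord).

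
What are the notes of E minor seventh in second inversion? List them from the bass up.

B, D, E, G

E minor seventh is E–G–B–D. Second inversion puts the fifth (B) in the bass, with the remaining tones above: B, D, E, G.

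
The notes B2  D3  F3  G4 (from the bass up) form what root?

G

Reordering B, D, F, G into stacked thirds gives G–B–D–F; the bottom of that stack, G, is the root.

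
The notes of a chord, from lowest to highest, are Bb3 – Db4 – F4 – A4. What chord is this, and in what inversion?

Bb minor-major seventh, root position

Reducing to letter names: Bb, Db, F, A. These stack in thirds as Bb–Db–F–A — a Bb minor-major seventh chord.
The lowest note is Bb, the root of the chord, so this is root position (figured bass 7).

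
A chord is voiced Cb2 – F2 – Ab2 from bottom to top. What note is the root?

F

Reordering Cb, F, Ab into stacked thirds gives F–Ab–Cb; the bottom of that stack, F, is the root.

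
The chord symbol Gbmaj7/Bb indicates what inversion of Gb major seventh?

first inversion

Gbmaj7/Bb means Gb major seventh with Bb in the bass. Bb is the third of Gb major seventh (Gb–Bb–Db–F), so this is first inversion.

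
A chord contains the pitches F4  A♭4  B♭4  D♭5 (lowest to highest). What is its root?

The distinct letter names are F, Ab, Bb, Db. Arranged as a stack of thirds they read Bb–Db–F–Ab, so Bb is the root (a Bb minor seventh chord).

Bb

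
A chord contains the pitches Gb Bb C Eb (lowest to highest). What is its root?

C

Gb, Bb, C, Eb are the tones of a C half-diminished seventh chord (C–Eb–Gb–Bb), making C the root.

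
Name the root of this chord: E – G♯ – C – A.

E, G#, C, A are the tones of an A minor-major seventh chord (A–C–E–G#), making A the root.

A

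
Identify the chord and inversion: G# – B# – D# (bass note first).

G# major, root position

The pitch classes G#, B#, D# arrange in thirds as G#–B#–D#: a G# major triad.
G# is the root of G# major; root in the bass means root position (figured bass 5/3).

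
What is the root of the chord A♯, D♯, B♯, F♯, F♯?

A#, D#, B#, F# are the tones of a B# half-diminished seventh chord (B#–D#–F#–A#), making B# the root.

B#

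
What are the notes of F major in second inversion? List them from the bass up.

F major is F–A–C. Second inversion puts the fifth (C) in the bass, with the remaining tones above: C, F, A.

C, F, A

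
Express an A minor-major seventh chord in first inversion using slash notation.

First inversion of A minor-major seventh has the third (C) in the bass. As a slash chord: Am(maj7)/C.

Am(maj7)/C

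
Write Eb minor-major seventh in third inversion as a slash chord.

Third inversion of Eb minor-major seventh has the seventh (D) in the bass. As a slash chord: Ebm(maj7)/D.

Ebm(maj7)/D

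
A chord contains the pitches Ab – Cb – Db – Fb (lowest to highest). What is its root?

Db

Reordering Ab, Cb, Db, Fb into stacked thirds gives Db–Fb–Ab–Cb; the bottom of that stack, Db, is the root.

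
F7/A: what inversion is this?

first inversion

F7/A means F dominant seventh with A in the bass. A is the third of F dominant seventh (F–A–C–Eb), so this is first inversion.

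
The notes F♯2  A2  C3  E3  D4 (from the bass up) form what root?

D

Reordering F#, A, C, E, D into stacked thirds gives D–F#–A–C–E; the bottom of that stack, D, is the root.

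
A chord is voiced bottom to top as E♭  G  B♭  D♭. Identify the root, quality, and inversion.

Eb dominant seventh, root position

The distinct note names are Eb, G, Bb, Db. Stacked in thirds they read Eb–G–Bb–Db, which is a dominant seventh chord on Eb.
With the root (Eb) in the bass, the chord is in root position (figured bass 7).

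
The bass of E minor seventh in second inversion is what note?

E minor seventh is E–G–B–D. Second inversion places the fifth in the bass: B.

B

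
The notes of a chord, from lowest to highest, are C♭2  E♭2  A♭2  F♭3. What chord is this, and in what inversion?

The pitch classes Cb, Eb, Ab, Fb arrange in thirds as Fb–Ab–Cb–Eb: an Fb major seventh chord.
The lowest note is Cb, the fifth of the chord, so this is second inversion (figured bass 4/3).

Fb major seventh, second inversion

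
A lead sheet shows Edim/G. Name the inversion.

Edim/G means E diminished with G in the bass. G is the third of E diminished (E–G–Bb), so this is first inversion.

first inversion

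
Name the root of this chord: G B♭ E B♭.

G, Bb, E are the tones of an E diminished triad (E–G–Bb), making E the root.

E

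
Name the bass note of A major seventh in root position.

A

The root of A major seventh (A–C#–E–G#) is A; that is the bass in root position.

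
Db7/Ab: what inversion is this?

Db7/Ab means Db dominant seventh with Ab in the bass. Ab is the fifth of Db dominant seventh (Db–F–Ab–Cb), so this is second inversion.

second inversion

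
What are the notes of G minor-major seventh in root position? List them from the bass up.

G minor-major seventh is G–Bb–D–F#. Root position puts the root (G) in the bass, with the remaining tones above: G, Bb, D, F#.

G, Bb, D, F#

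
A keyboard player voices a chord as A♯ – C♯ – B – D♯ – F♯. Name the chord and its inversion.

The pitch classes A#, C#, B, D#, F# arrange in thirds as B–D#–F#–A#–C#: a B major ninth chord.
The lowest note is A#, the seventh of the chord, so this is third inversion.

B major ninth, third inversion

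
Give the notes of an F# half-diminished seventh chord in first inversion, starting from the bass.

A, C, E, F#

F# half-diminished seventh is F#–A–C–E. First inversion puts the third (A) in the bass, with the remaining tones above: A, C, E, F#.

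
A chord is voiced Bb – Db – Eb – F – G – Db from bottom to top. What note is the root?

Eb

The distinct letter names are Bb, Db, Eb, F, G. Arranged as a stack of thirds they read Eb–G–Bb–Db–F, so Eb is the root (an Eb dominant ninth chord).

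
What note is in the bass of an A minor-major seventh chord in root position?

The root of A minor-major seventh (A–C–E–G#) is A; that is the bass in root position.

A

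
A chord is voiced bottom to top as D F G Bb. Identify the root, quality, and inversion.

Reducing to letter names: D, F, G, Bb. These stack in thirds as G–Bb–D–F — a G minor seventh chord.
D is the fifth of G minor seventh; fifth in the bass means second inversion (figured bass 4/3).

G minor seventh, second inversion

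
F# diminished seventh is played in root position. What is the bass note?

F#

F# diminished seventh is F#–A–C–Eb. Root position places the root in the bass: F#.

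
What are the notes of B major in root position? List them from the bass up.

The chord tones are B–D#–F#. With the root (B) lowest for root position: B, D#, F#.

B, D#, F#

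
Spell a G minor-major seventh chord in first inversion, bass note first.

Bb, D, F#, G

The chord tones are G–Bb–D–F#. With the third (Bb) lowest for first inversion: Bb, D, F#, G.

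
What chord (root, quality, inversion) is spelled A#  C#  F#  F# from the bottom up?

F# major, first inversion

Reducing to letter names: A#, C#, F#. These stack in thirds as F#–A#–C# — an F# major triad.
With the third (A#) in the bass, the chord is in first inversion (figured bass 6).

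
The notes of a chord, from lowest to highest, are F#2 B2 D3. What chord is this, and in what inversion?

Reducing to letter names: F#, B, D. These stack in thirds as B–D–F# — a B minor triad.
F# is the fifth of B minor; fifth in the bass means second inversion (figured bass 6/4).

B minor, second inversion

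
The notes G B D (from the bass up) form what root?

Reordering G, B, D into stacked thirds gives G–B–D; the bottom of that stack, G, is the root.

G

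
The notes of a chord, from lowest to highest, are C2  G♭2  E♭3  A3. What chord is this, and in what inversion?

A diminished seventh, first inversion

The pitch classes C, Gb, Eb, A arrange in thirds as A–C–Eb–Gb: an A diminished seventh chord.
With the third (C) in the bass, the chord is in first inversion (figured bass 6/5).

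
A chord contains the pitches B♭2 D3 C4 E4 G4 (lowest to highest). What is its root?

Bb, D, C, E, G are the tones of a C dominant ninth chord (C–E–G–Bb–D), making C the root.

C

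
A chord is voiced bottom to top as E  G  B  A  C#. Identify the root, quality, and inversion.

The pitch classes E, G, B, A, C# arrange in thirds as A–C#–E–G–B: an A dominant ninth chord.
E is the fifth of A dominant ninth; fifth in the bass means second inversion.

A dominant ninth, second inversion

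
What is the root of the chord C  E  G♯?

C, E, G# are the tones of a C augmented triad (C–E–G#), making C the root.

C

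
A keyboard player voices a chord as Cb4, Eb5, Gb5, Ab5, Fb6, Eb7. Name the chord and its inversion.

Fb major ninth, second inversion

Reducing to letter names: Cb, Eb, Gb, Ab, Fb. These stack in thirds as Fb–Ab–Cb–Eb–Gb — an Fb major ninth chord.
With the fifth (Cb) in the bass, the chord is in second inversion.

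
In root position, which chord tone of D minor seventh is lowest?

D

The root of D minor seventh (D–F–A–C) is D; that is the bass in root position.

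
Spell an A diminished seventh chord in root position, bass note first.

The chord tones are A–C–Eb–Gb. With the root (A) lowest for root position: A, C, Eb, Gb.

A, C, Eb, Gb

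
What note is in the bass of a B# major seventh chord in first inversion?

The third of B# major seventh (B#–D##–F##–A##) is D##; that is the bass in first inversion.

D##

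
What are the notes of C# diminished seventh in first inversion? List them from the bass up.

The chord tones are C#–E–G–Bb. With the third (E) lowest for first inversion: E, G, Bb, C#.

E, G, Bb, C#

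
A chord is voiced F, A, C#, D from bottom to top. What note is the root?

D

Reordering F, A, C#, D into stacked thirds gives D–F–A–C#; the bottom of that stack, D, is the root.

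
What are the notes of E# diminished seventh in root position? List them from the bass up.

E# diminished seventh is E#–G#–B–D. Root position puts the root (E#) in the bass, with the remaining tones above: E#, G#, B, D.

E#, G#, B, D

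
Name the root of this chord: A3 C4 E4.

A

A, C, E are the tones of an A minor triad (A–C–E), making A the root.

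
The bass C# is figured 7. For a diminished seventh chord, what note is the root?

The figures 7 mean the root of the chord is in the bass. If C# is the root of a diminished seventh chord, the root is C# (chord tones C#–E–G–Bb).

C#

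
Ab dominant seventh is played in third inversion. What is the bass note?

In third inversion the seventh is lowest. For Ab dominant seventh (Ab–C–Eb–Gb) that is Gb.

Gb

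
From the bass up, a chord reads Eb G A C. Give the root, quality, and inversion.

The pitch classes Eb, G, A, C arrange in thirds as A–C–Eb–G: an A half-diminished seventh chord.
Eb is the fifth of A half-diminished seventh; fifth in the bass means second inversion (figured bass 4/3).

A half-diminished seventh, second inversion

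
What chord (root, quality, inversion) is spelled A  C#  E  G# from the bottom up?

The distinct note names are A, C#, E, G#. Stacked in thirds they read A–C#–E–G#, which is a major seventh chord on A.
With the root (A) in the bass, the chord is in root position (figured bass 7).

A major seventh, root position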